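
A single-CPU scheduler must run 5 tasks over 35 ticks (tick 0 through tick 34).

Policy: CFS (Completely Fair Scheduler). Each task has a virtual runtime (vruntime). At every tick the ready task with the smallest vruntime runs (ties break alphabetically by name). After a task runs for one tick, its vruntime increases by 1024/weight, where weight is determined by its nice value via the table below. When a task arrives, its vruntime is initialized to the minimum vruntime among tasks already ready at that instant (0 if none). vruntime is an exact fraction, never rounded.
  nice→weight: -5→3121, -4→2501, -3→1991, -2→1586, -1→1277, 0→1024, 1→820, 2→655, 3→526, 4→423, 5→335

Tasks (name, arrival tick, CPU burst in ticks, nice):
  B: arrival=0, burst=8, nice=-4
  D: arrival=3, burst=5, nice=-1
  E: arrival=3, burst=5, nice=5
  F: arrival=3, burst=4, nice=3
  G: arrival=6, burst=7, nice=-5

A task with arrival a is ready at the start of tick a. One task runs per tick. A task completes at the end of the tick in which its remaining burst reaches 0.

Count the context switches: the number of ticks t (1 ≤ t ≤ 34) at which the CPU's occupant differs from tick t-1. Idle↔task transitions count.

t=0: vr[B=0] → run B
t=1: vr[B=1024/2501] → run B
t=2: vr[B=2048/2501] → run B
t=3: vr[B=3072/2501 D=3072/2501 E=3072/2501 F=3072/2501] → run B
t=4: vr[B=4096/2501 D=3072/2501 E=3072/2501 F=3072/2501] → run D
t=5: vr[B=4096/2501 D=6483968/3193777 E=3072/2501 F=3072/2501] → run E
t=6: vr[B=4096/2501 D=6483968/3193777 E=3590144/837835 F=3072/2501 G=3072/2501] → run F
t=7: vr[B=4096/2501 D=6483968/3193777 E=3590144/837835 F=2088448/657763 G=3072/2501] → run G
t=8: vr[B=4096/2501 D=6483968/3193777 E=3590144/837835 F=2088448/657763 G=12148736/7805621] → run G
t=9: vr[B=4096/2501 D=6483968/3193777 E=3590144/837835 F=2088448/657763 G=14709760/7805621] → run B
t=10: vr[B=5120/2501 D=6483968/3193777 E=3590144/837835 F=2088448/657763 G=14709760/7805621] → run G
t=11: vr[B=5120/2501 D=6483968/3193777 E=3590144/837835 F=2088448/657763 G=17270784/7805621] → run D
t=12: vr[B=5120/2501 D=9044992/3193777 E=3590144/837835 F=2088448/657763 G=17270784/7805621] → run B
t=13: vr[B=6144/2501 D=9044992/3193777 E=3590144/837835 F=2088448/657763 G=17270784/7805621] → run G
t=14: vr[B=6144/2501 D=9044992/3193777 E=3590144/837835 F=2088448/657763 G=19831808/7805621] → run B
t=15: vr[B=7168/2501 D=9044992/3193777 E=3590144/837835 F=2088448/657763 G=19831808/7805621] → run G
t=16: vr[B=7168/2501 D=9044992/3193777 E=3590144/837835 F=2088448/657763 G=22392832/7805621] → run D
t=17: vr[B=7168/2501 D=11606016/3193777 E=3590144/837835 F=2088448/657763 G=22392832/7805621] → run B
t=18: vr[D=11606016/3193777 E=3590144/837835 F=2088448/657763 G=22392832/7805621] → run G
t=19: vr[D=11606016/3193777 E=3590144/837835 F=2088448/657763 G=24953856/7805621] → run F
t=20: vr[D=11606016/3193777 E=3590144/837835 F=3368960/657763 G=24953856/7805621] → run G
t=21: vr[D=11606016/3193777 E=3590144/837835 F=3368960/657763] → run D
t=22: vr[D=14167040/3193777 E=3590144/837835 F=3368960/657763] → run E
t=23: vr[D=14167040/3193777 E=6151168/837835 F=3368960/657763] → run D
t=24: vr[E=6151168/837835 F=3368960/657763] → run F
t=25: vr[E=6151168/837835 F=4649472/657763] → run F
t=26: vr[E=6151168/837835] → run E
t=27: vr[E=8712192/837835] → run E
t=28: vr[E=11273216/837835] → run E
t=29: (idle)
t=30: (idle)
t=31: (idle)
t=32: (idle)
t=33: (idle)
t=34: (idle)

context switches = 22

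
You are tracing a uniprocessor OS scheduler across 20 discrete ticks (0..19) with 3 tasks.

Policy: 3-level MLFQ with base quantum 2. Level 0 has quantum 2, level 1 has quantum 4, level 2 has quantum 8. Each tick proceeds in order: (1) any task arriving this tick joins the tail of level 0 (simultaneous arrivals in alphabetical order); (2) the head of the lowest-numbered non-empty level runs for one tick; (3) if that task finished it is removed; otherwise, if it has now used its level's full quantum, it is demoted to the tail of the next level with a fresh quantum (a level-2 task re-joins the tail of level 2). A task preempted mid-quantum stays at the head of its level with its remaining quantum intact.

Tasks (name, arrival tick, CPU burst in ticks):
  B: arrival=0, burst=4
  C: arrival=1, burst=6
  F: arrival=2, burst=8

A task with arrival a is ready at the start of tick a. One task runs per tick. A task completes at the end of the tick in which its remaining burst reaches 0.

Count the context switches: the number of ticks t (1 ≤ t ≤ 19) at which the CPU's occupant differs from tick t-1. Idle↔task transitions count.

t=0: L0/L1/L2 = B/-/- → run B
t=1: L0/L1/L2 = BC/-/- → run B
t=2: L0/L1/L2 = CF/B/- → run C
t=3: L0/L1/L2 = CF/B/- → run C
t=4: L0/L1/L2 = F/BC/- → run F
t=5: L0/L1/L2 = F/BC/- → run F
t=6: L0/L1/L2 = -/BCF/- → run B
t=7: L0/L1/L2 = -/BCF/- → run B
t=8: L0/L1/L2 = -/CF/- → run C
t=9: L0/L1/L2 = -/CF/- → run C
t=10: L0/L1/L2 = -/CF/- → run C
t=11: L0/L1/L2 = -/CF/- → run C
t=12: L0/L1/L2 = -/F/- → run F
t=13: L0/L1/L2 = -/F/- → run F
t=14: L0/L1/L2 = -/F/- → run F
t=15: L0/L1/L2 = -/F/- → run F
t=16: L0/L1/L2 = -/-/F → run F
t=17: L0/L1/L2 = -/-/F → run F
t=18: (idle)
t=19: (idle)

context switches = 6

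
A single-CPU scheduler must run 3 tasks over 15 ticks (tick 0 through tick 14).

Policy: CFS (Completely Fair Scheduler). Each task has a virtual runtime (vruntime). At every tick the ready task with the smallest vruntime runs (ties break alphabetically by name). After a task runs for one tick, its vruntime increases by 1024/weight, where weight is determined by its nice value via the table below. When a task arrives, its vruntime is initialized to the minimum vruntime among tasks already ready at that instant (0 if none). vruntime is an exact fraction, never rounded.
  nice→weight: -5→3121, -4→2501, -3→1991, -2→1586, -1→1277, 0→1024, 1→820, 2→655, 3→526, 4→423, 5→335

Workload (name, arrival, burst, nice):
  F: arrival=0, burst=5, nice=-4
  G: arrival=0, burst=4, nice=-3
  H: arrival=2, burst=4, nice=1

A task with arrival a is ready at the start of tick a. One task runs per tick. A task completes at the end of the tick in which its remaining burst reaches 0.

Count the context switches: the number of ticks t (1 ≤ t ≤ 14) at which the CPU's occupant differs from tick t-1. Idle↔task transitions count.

t=0: vr[F=0 G=0] → run F
t=1: vr[F=1024/2501 G=0] → run G
t=2: vr[F=1024/2501 G=1024/1991 H=1024/2501] → run F
t=3: vr[F=2048/2501 G=1024/1991 H=1024/2501] → run H
t=4: vr[F=2048/2501 G=1024/1991 H=20736/12505] → run G
t=5: vr[F=2048/2501 G=2048/1991 H=20736/12505] → run F
t=6: vr[F=3072/2501 G=2048/1991 H=20736/12505] → run G
t=7: vr[F=3072/2501 G=3072/1991 H=20736/12505] → run F
t=8: vr[F=4096/2501 G=3072/1991 H=20736/12505] → run G
t=9: vr[F=4096/2501 H=20736/12505] → run F
t=10: vr[H=20736/12505] → run H
t=11: vr[H=36352/12505] → run H
t=12: vr[H=51968/12505] → run H
t=13: (idle)
t=14: (idle)

context switches = 11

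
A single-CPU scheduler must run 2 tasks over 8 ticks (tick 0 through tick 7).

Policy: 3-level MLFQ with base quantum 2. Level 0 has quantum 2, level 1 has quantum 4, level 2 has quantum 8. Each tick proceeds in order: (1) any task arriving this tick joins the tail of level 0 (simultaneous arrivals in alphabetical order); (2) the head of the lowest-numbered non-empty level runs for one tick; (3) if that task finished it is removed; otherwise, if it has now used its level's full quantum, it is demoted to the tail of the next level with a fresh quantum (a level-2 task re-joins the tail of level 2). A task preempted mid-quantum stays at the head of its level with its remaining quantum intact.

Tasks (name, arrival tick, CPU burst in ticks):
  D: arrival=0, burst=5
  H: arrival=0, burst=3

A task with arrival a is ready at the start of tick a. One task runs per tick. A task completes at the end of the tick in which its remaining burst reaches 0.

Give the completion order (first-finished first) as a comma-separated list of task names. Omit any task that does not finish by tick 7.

completion order = D, H

t=0: L0/L1/L2 = DH/-/- → run D
t=1: L0/L1/L2 = DH/-/- → run D
t=2: L0/L1/L2 = H/D/- → run H
t=3: L0/L1/L2 = H/D/- → run H
t=4: L0/L1/L2 = -/DH/- → run D
t=5: L0/L1/L2 = -/DH/- → run D
t=6: L0/L1/L2 = -/DH/- → run D
t=7: L0/L1/L2 = -/H/- → run H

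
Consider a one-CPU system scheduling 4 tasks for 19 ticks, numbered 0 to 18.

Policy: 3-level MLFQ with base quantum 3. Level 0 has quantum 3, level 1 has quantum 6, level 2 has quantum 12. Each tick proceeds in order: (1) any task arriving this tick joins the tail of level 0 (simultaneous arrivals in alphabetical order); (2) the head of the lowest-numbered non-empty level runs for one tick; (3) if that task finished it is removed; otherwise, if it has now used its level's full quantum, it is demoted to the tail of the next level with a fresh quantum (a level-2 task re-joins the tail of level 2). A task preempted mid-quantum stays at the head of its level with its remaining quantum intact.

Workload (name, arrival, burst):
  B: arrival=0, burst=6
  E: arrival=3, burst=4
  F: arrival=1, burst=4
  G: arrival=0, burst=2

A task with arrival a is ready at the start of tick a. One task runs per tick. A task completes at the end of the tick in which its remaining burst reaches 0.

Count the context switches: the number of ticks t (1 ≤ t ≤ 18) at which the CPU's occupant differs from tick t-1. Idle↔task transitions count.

t=0: L0/L1/L2 = BG/-/- → run B
t=1: L0/L1/L2 = BGF/-/- → run B
t=2: L0/L1/L2 = BGF/-/- → run B
t=3: L0/L1/L2 = GFE/B/- → run G
t=4: L0/L1/L2 = GFE/B/- → run G
t=5: L0/L1/L2 = FE/B/- → run F
t=6: L0/L1/L2 = FE/B/- → run F
t=7: L0/L1/L2 = FE/B/- → run F
t=8: L0/L1/L2 = E/BF/- → run E
t=9: L0/L1/L2 = E/BF/- → run E
t=10: L0/L1/L2 = E/BF/- → run E
t=11: L0/L1/L2 = -/BFE/- → run B
t=12: L0/L1/L2 = -/BFE/- → run B
t=13: L0/L1/L2 = -/BFE/- → run B
t=14: L0/L1/L2 = -/FE/- → run F
t=15: L0/L1/L2 = -/E/- → run E
t=16: (idle)
t=17: (idle)
t=18: (idle)

context switches = 7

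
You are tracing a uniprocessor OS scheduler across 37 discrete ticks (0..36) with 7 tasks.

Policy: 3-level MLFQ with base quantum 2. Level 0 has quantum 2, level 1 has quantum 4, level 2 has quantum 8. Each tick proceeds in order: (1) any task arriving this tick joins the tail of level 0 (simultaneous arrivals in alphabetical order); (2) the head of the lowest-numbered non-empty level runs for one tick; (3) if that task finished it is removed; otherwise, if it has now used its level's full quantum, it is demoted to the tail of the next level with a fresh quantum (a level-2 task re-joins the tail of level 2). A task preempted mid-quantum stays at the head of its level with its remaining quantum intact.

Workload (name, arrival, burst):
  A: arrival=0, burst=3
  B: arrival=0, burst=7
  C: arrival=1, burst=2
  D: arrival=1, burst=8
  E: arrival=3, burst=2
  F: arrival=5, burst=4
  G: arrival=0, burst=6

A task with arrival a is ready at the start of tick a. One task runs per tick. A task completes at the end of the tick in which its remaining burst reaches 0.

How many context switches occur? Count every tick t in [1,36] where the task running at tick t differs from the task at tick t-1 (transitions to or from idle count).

context switches = 14

t=0: L0/L1/L2 = ABG/-/- → run A
t=1: L0/L1/L2 = ABGCD/-/- → run A
t=2: L0/L1/L2 = BGCD/A/- → run B
t=3: L0/L1/L2 = BGCDE/A/- → run B
t=4: L0/L1/L2 = GCDE/AB/- → run G
t=5: L0/L1/L2 = GCDEF/AB/- → run G
t=6: L0/L1/L2 = CDEF/ABG/- → run C
t=7: L0/L1/L2 = CDEF/ABG/- → run C
t=8: L0/L1/L2 = DEF/ABG/- → run D
t=9: L0/L1/L2 = DEF/ABG/- → run D
t=10: L0/L1/L2 = EF/ABGD/- → run E
t=11: L0/L1/L2 = EF/ABGD/- → run E
t=12: L0/L1/L2 = F/ABGD/- → run F
t=13: L0/L1/L2 = F/ABGD/- → run F
t=14: L0/L1/L2 = -/ABGDF/- → run A
t=15: L0/L1/L2 = -/BGDF/- → run B
t=16: L0/L1/L2 = -/BGDF/- → run B
t=17: L0/L1/L2 = -/BGDF/- → run B
t=18: L0/L1/L2 = -/BGDF/- → run B
t=19: L0/L1/L2 = -/GDF/B → run G
t=20: L0/L1/L2 = -/GDF/B → run G
t=21: L0/L1/L2 = -/GDF/B → run G
t=22: L0/L1/L2 = -/GDF/B → run G
t=23: L0/L1/L2 = -/DF/B → run D
t=24: L0/L1/L2 = -/DF/B → run D
t=25: L0/L1/L2 = -/DF/B → run D
t=26: L0/L1/L2 = -/DF/B → run D
t=27: L0/L1/L2 = -/F/BD → run F
t=28: L0/L1/L2 = -/F/BD → run F
t=29: L0/L1/L2 = -/-/BD → run B
t=30: L0/L1/L2 = -/-/D → run D
t=31: L0/L1/L2 = -/-/D → run D
t=32: (idle)
t=33: (idle)
t=34: (idle)
t=35: (idle)
t=36: (idle)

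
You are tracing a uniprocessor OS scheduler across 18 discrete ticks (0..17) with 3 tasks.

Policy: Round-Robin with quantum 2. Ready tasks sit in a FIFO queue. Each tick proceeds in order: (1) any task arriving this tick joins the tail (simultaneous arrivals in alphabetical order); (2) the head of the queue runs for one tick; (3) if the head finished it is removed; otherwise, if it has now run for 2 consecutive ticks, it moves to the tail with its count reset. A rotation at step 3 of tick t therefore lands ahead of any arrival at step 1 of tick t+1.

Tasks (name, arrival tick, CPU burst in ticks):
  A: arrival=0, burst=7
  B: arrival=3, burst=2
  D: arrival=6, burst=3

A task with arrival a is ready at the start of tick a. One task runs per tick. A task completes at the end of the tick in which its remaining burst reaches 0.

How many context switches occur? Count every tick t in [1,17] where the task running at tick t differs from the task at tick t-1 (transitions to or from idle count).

context switches = 6

t=0: queue=[A] q_used=0 → run A
t=1: queue=[A] q_used=1 → run A
t=2: queue=[A] q_used=0 → run A
t=3: queue=[A,B] q_used=1 → run A
t=4: queue=[B,A] q_used=0 → run B
t=5: queue=[B,A] q_used=1 → run B
t=6: queue=[A,D] q_used=0 → run A
t=7: queue=[A,D] q_used=1 → run A
t=8: queue=[D,A] q_used=0 → run D
t=9: queue=[D,A] q_used=1 → run D
t=10: queue=[A,D] q_used=0 → run A
t=11: queue=[D] q_used=0 → run D
t=12: (idle)
t=13: (idle)
t=14: (idle)
t=15: (idle)
t=16: (idle)
t=17: (idle)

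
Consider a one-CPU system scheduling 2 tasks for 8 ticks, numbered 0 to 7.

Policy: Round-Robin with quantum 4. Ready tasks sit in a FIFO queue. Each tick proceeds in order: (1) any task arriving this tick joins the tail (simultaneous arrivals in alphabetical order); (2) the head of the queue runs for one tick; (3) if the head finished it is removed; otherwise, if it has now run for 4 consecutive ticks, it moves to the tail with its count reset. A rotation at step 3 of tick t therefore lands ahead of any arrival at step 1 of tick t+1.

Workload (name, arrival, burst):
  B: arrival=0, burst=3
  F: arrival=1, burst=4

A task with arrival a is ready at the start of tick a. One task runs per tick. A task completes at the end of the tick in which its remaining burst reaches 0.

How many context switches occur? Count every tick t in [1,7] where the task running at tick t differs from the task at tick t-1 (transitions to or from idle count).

t=0: queue=[B] q_used=0 → run B
t=1: queue=[B,F] q_used=1 → run B
t=2: queue=[B,F] q_used=2 → run B
t=3: queue=[F] q_used=0 → run F
t=4: queue=[F] q_used=1 → run F
t=5: queue=[F] q_used=2 → run F
t=6: queue=[F] q_used=3 → run F
t=7: (idle)

context switches = 2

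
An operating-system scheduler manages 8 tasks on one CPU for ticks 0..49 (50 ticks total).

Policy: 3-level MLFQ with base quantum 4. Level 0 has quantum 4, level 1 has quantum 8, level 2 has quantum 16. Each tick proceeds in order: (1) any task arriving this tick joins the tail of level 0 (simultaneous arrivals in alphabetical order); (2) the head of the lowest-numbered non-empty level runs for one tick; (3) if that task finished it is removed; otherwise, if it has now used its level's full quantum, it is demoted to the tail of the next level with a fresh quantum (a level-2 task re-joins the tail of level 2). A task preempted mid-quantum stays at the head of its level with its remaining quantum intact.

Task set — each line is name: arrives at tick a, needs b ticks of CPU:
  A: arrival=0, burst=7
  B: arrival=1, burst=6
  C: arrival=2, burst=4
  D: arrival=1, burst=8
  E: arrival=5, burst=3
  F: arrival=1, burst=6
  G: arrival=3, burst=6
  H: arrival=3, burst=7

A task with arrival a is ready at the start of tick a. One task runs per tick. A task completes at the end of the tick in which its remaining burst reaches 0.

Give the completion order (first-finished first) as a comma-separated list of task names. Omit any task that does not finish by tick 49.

t=0: L0/L1/L2 = A/-/- → run A
t=1: L0/L1/L2 = ABDF/-/- → run A
t=2: L0/L1/L2 = ABDFC/-/- → run A
t=3: L0/L1/L2 = ABDFCGH/-/- → run A
t=4: L0/L1/L2 = BDFCGH/A/- → run B
t=5: L0/L1/L2 = BDFCGHE/A/- → run B
t=6: L0/L1/L2 = BDFCGHE/A/- → run B
t=7: L0/L1/L2 = BDFCGHE/A/- → run B
t=8: L0/L1/L2 = DFCGHE/AB/- → run D
t=9: L0/L1/L2 = DFCGHE/AB/- → run D
t=10: L0/L1/L2 = DFCGHE/AB/- → run D
t=11: L0/L1/L2 = DFCGHE/AB/- → run D
t=12: L0/L1/L2 = FCGHE/ABD/- → run F
t=13: L0/L1/L2 = FCGHE/ABD/- → run F
t=14: L0/L1/L2 = FCGHE/ABD/- → run F
t=15: L0/L1/L2 = FCGHE/ABD/- → run F
t=16: L0/L1/L2 = CGHE/ABDF/- → run C
t=17: L0/L1/L2 = CGHE/ABDF/- → run C
t=18: L0/L1/L2 = CGHE/ABDF/- → run C
t=19: L0/L1/L2 = CGHE/ABDF/- → run C
t=20: L0/L1/L2 = GHE/ABDF/- → run G
t=21: L0/L1/L2 = GHE/ABDF/- → run G
t=22: L0/L1/L2 = GHE/ABDF/- → run G
t=23: L0/L1/L2 = GHE/ABDF/- → run G
t=24: L0/L1/L2 = HE/ABDFG/- → run H
t=25: L0/L1/L2 = HE/ABDFG/- → run H
t=26: L0/L1/L2 = HE/ABDFG/- → run H
t=27: L0/L1/L2 = HE/ABDFG/- → run H
t=28: L0/L1/L2 = E/ABDFGH/- → run E
t=29: L0/L1/L2 = E/ABDFGH/- → run E
t=30: L0/L1/L2 = E/ABDFGH/- → run E
t=31: L0/L1/L2 = -/ABDFGH/- → run A
t=32: L0/L1/L2 = -/ABDFGH/- → run A
t=33: L0/L1/L2 = -/ABDFGH/- → run A
t=34: L0/L1/L2 = -/BDFGH/- → run B
t=35: L0/L1/L2 = -/BDFGH/- → run B
t=36: L0/L1/L2 = -/DFGH/- → run D
t=37: L0/L1/L2 = -/DFGH/- → run D
t=38: L0/L1/L2 = -/DFGH/- → run D
t=39: L0/L1/L2 = -/DFGH/- → run D
t=40: L0/L1/L2 = -/FGH/- → run F
t=41: L0/L1/L2 = -/FGH/- → run F
t=42: L0/L1/L2 = -/GH/- → run G
t=43: L0/L1/L2 = -/GH/- → run G
t=44: L0/L1/L2 = -/H/- → run H
t=45: L0/L1/L2 = -/H/- → run H
t=46: L0/L1/L2 = -/H/- → run H
t=47: (idle)
t=48: (idle)
t=49: (idle)

completion order = C, E, A, B, D, F, G, H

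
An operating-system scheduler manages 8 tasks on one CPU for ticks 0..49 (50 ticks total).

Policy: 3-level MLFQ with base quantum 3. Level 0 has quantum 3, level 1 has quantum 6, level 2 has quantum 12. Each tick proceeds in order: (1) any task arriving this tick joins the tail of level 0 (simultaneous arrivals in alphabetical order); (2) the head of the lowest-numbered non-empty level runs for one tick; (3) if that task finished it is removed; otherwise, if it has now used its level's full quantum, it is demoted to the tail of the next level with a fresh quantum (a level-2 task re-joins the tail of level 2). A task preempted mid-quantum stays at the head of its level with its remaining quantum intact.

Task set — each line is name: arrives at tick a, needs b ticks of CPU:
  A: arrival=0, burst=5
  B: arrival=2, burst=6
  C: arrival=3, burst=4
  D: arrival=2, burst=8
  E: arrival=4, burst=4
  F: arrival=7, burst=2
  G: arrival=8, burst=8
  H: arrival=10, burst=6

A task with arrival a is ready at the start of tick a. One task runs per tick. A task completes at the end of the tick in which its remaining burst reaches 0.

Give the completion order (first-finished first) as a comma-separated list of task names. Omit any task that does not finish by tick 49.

t=0: L0/L1/L2 = A/-/- → run A
t=1: L0/L1/L2 = A/-/- → run A
t=2: L0/L1/L2 = ABD/-/- → run A
t=3: L0/L1/L2 = BDC/A/- → run B
t=4: L0/L1/L2 = BDCE/A/- → run B
t=5: L0/L1/L2 = BDCE/A/- → run B
t=6: L0/L1/L2 = DCE/AB/- → run D
t=7: L0/L1/L2 = DCEF/AB/- → run D
t=8: L0/L1/L2 = DCEFG/AB/- → run D
t=9: L0/L1/L2 = CEFG/ABD/- → run C
t=10: L0/L1/L2 = CEFGH/ABD/- → run C
t=11: L0/L1/L2 = CEFGH/ABD/- → run C
t=12: L0/L1/L2 = EFGH/ABDC/- → run E
t=13: L0/L1/L2 = EFGH/ABDC/- → run E
t=14: L0/L1/L2 = EFGH/ABDC/- → run E
t=15: L0/L1/L2 = FGH/ABDCE/- → run F
t=16: L0/L1/L2 = FGH/ABDCE/- → run F
t=17: L0/L1/L2 = GH/ABDCE/- → run G
t=18: L0/L1/L2 = GH/ABDCE/- → run G
t=19: L0/L1/L2 = GH/ABDCE/- → run G
t=20: L0/L1/L2 = H/ABDCEG/- → run H
t=21: L0/L1/L2 = H/ABDCEG/- → run H
t=22: L0/L1/L2 = H/ABDCEG/- → run H
t=23: L0/L1/L2 = -/ABDCEGH/- → run A
t=24: L0/L1/L2 = -/ABDCEGH/- → run A
t=25: L0/L1/L2 = -/BDCEGH/- → run B
t=26: L0/L1/L2 = -/BDCEGH/- → run B
t=27: L0/L1/L2 = -/BDCEGH/- → run B
t=28: L0/L1/L2 = -/DCEGH/- → run D
t=29: L0/L1/L2 = -/DCEGH/- → run D
t=30: L0/L1/L2 = -/DCEGH/- → run D
t=31: L0/L1/L2 = -/DCEGH/- → run D
t=32: L0/L1/L2 = -/DCEGH/- → run D
t=33: L0/L1/L2 = -/CEGH/- → run C
t=34: L0/L1/L2 = -/EGH/- → run E
t=35: L0/L1/L2 = -/GH/- → run G
t=36: L0/L1/L2 = -/GH/- → run G
t=37: L0/L1/L2 = -/GH/- → run G
t=38: L0/L1/L2 = -/GH/- → run G
t=39: L0/L1/L2 = -/GH/- → run G
t=40: L0/L1/L2 = -/H/- → run H
t=41: L0/L1/L2 = -/H/- → run H
t=42: L0/L1/L2 = -/H/- → run H
t=43: (idle)
t=44: (idle)
t=45: (idle)
t=46: (idle)
t=47: (idle)
t=48: (idle)
t=49: (idle)

completion order = F, A, B, D, C, E, G, H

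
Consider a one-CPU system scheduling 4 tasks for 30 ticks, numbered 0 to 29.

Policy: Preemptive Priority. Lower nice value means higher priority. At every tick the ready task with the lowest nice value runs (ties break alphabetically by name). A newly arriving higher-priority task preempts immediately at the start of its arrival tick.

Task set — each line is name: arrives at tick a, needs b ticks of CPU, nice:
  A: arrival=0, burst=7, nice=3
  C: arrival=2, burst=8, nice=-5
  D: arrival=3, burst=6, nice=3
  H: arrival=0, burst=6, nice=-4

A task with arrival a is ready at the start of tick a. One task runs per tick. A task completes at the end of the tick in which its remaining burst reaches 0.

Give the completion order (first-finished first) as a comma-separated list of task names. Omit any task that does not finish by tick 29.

completion order = C, H, A, D

t=0: ready={A,H} → run H
t=1: ready={A,H} → run H
t=2: ready={A,C,H} → run C
t=3: ready={A,C,D,H} → run C
t=4: ready={A,C,D,H} → run C
t=5: ready={A,C,D,H} → run C
t=6: ready={A,C,D,H} → run C
t=7: ready={A,C,D,H} → run C
t=8: ready={A,C,D,H} → run C
t=9: ready={A,C,D,H} → run C
t=10: ready={A,D,H} → run H
t=11: ready={A,D,H} → run H
t=12: ready={A,D,H} → run H
t=13: ready={A,D,H} → run H
t=14: ready={A,D} → run A
t=15: ready={A,D} → run A
t=16: ready={A,D} → run A
t=17: ready={A,D} → run A
t=18: ready={A,D} → run A
t=19: ready={A,D} → run A
t=20: ready={A,D} → run A
t=21: ready={D} → run D
t=22: ready={D} → run D
t=23: ready={D} → run D
t=24: ready={D} → run D
t=25: ready={D} → run D
t=26: ready={D} → run D
t=27: (idle)
t=28: (idle)
t=29: (idle)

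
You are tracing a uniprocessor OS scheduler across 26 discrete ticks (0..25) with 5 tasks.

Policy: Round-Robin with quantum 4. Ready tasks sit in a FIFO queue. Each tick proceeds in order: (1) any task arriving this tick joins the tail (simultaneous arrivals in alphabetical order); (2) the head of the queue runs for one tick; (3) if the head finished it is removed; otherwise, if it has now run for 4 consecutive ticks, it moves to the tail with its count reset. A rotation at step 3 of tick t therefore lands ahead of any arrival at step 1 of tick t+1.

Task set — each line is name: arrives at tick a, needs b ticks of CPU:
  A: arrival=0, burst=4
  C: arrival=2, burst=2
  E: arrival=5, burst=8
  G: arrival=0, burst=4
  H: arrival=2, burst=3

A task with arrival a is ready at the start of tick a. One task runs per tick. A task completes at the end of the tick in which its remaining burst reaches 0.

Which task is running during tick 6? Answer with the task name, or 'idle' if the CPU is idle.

t=0: queue=[A,G] q_used=0 → run A
t=1: queue=[A,G] q_used=1 → run A
t=2: queue=[A,G,C,H] q_used=2 → run A
t=3: queue=[A,G,C,H] q_used=3 → run A
t=4: queue=[G,C,H] q_used=0 → run G
t=5: queue=[G,C,H,E] q_used=1 → run G
t=6: queue=[G,C,H,E] q_used=2 → run G
t=7: queue=[G,C,H,E] q_used=3 → run G
t=8: queue=[C,H,E] q_used=0 → run C
t=9: queue=[C,H,E] q_used=1 → run C
t=10: queue=[H,E] q_used=0 → run H
t=11: queue=[H,E] q_used=1 → run H
t=12: queue=[H,E] q_used=2 → run H
t=13: queue=[E] q_used=0 → run E
t=14: queue=[E] q_used=1 → run E
t=15: queue=[E] q_used=2 → run E
t=16: queue=[E] q_used=3 → run E
t=17: queue=[E] q_used=0 → run E
t=18: queue=[E] q_used=1 → run E
t=19: queue=[E] q_used=2 → run E
t=20: queue=[E] q_used=3 → run E
t=21: (idle)
t=22: (idle)
t=23: (idle)
t=24: (idle)
t=25: (idle)

running at tick 6 = G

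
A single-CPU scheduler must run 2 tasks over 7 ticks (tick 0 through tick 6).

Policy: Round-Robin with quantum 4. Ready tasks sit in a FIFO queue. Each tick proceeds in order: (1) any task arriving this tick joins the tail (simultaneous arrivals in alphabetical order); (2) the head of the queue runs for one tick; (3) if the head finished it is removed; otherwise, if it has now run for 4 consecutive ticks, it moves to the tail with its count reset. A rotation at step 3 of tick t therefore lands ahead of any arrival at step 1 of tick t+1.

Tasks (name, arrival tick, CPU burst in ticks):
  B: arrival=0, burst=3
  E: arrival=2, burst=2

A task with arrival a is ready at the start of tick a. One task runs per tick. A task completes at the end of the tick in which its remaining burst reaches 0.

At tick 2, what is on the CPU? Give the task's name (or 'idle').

t=0: queue=[B] q_used=0 → run B
t=1: queue=[B] q_used=1 → run B
t=2: queue=[B,E] q_used=2 → run B
t=3: queue=[E] q_used=0 → run E
t=4: queue=[E] q_used=1 → run E
t=5: (idle)
t=6: (idle)

running at tick 2 = B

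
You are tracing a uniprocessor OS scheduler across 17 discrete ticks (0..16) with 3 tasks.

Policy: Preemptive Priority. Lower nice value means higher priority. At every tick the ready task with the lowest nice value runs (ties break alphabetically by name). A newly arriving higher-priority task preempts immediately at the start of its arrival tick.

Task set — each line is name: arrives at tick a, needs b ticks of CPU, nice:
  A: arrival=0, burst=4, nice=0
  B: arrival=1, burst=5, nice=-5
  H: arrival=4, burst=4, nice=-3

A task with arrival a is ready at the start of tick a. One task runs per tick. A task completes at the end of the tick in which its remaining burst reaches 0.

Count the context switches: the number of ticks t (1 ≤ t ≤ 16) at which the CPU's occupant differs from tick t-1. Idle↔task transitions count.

t=0: ready={A} → run A
t=1: ready={A,B} → run B
t=2: ready={A,B} → run B
t=3: ready={A,B} → run B
t=4: ready={A,B,H} → run B
t=5: ready={A,B,H} → run B
t=6: ready={A,H} → run H
t=7: ready={A,H} → run H
t=8: ready={A,H} → run H
t=9: ready={A,H} → run H
t=10: ready={A} → run A
t=11: ready={A} → run A
t=12: ready={A} → run A
t=13: (idle)
t=14: (idle)
t=15: (idle)
t=16: (idle)

context switches = 4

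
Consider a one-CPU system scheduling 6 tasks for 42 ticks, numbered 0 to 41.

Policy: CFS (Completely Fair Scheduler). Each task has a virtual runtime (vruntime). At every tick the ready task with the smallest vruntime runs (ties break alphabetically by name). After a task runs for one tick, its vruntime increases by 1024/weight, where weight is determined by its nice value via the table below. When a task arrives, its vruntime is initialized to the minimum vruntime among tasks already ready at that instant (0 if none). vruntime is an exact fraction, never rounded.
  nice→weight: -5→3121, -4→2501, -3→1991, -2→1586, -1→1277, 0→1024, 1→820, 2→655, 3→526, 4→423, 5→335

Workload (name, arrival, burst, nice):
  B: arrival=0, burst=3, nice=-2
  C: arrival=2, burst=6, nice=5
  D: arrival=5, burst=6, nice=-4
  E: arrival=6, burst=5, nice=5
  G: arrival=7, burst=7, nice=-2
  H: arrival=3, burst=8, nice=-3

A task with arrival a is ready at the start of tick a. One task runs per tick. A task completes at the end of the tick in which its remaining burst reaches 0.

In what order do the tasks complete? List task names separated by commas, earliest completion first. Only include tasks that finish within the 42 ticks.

t=0: vr[B=0] → run B
t=1: vr[B=512/793] → run B
t=2: vr[B=1024/793 C=1024/793] → run B
t=3: vr[C=1024/793 H=1024/793] → run C
t=4: vr[C=1155072/265655 H=1024/793] → run H
t=5: vr[C=1155072/265655 D=2850816/1578863 H=2850816/1578863] → run D
t=6: vr[C=1155072/265655 D=143387648/64733383 E=2850816/1578863 H=2850816/1578863] → run E
t=7: vr[C=1155072/265655 D=143387648/64733383 E=2571779072/528919105 G=2850816/1578863 H=2850816/1578863] → run G
t=8: vr[C=1155072/265655 D=143387648/64733383 E=2571779072/528919105 G=3870208/1578863 H=2850816/1578863] → run H
t=9: vr[C=1155072/265655 D=143387648/64733383 E=2571779072/528919105 G=3870208/1578863 H=3662848/1578863] → run D
t=10: vr[C=1155072/265655 D=169891840/64733383 E=2571779072/528919105 G=3870208/1578863 H=3662848/1578863] → run H
t=11: vr[C=1155072/265655 D=169891840/64733383 E=2571779072/528919105 G=3870208/1578863 H=4474880/1578863] → run G
t=12: vr[C=1155072/265655 D=169891840/64733383 E=2571779072/528919105 G=4889600/1578863 H=4474880/1578863] → run D
t=13: vr[C=1155072/265655 D=196396032/64733383 E=2571779072/528919105 G=4889600/1578863 H=4474880/1578863] → run H
t=14: vr[C=1155072/265655 D=196396032/64733383 E=2571779072/528919105 G=4889600/1578863 H=5286912/1578863] → run D
t=15: vr[C=1155072/265655 D=222900224/64733383 E=2571779072/528919105 G=4889600/1578863 H=5286912/1578863] → run G
t=16: vr[C=1155072/265655 D=222900224/64733383 E=2571779072/528919105 G=5908992/1578863 H=5286912/1578863] → run H
t=17: vr[C=1155072/265655 D=222900224/64733383 E=2571779072/528919105 G=5908992/1578863 H=6098944/1578863] → run D
t=18: vr[C=1155072/265655 D=249404416/64733383 E=2571779072/528919105 G=5908992/1578863 H=6098944/1578863] → run G
t=19: vr[C=1155072/265655 D=249404416/64733383 E=2571779072/528919105 G=6928384/1578863 H=6098944/1578863] → run D
t=20: vr[C=1155072/265655 E=2571779072/528919105 G=6928384/1578863 H=6098944/1578863] → run H
t=21: vr[C=1155072/265655 E=2571779072/528919105 G=6928384/1578863 H=6910976/1578863] → run C
t=22: vr[C=1967104/265655 E=2571779072/528919105 G=6928384/1578863 H=6910976/1578863] → run H
t=23: vr[C=1967104/265655 E=2571779072/528919105 G=6928384/1578863 H=7723008/1578863] → run G
t=24: vr[C=1967104/265655 E=2571779072/528919105 G=7947776/1578863 H=7723008/1578863] → run E
t=25: vr[C=1967104/265655 E=4188534784/528919105 G=7947776/1578863 H=7723008/1578863] → run H
t=26: vr[C=1967104/265655 E=4188534784/528919105 G=7947776/1578863] → run G
t=27: vr[C=1967104/265655 E=4188534784/528919105 G=8967168/1578863] → run G
t=28: vr[C=1967104/265655 E=4188534784/528919105] → run C
t=29: vr[C=2779136/265655 E=4188534784/528919105] → run E
t=30: vr[C=2779136/265655 E=5805290496/528919105] → run C
t=31: vr[C=3591168/265655 E=5805290496/528919105] → run E
t=32: vr[C=3591168/265655 E=7422046208/528919105] → run C
t=33: vr[C=880640/53131 E=7422046208/528919105] → run E
t=34: vr[C=880640/53131] → run C
t=35: (idle)
t=36: (idle)
t=37: (idle)
t=38: (idle)
t=39: (idle)
t=40: (idle)
t=41: (idle)

completion order = B, D, H, G, E, C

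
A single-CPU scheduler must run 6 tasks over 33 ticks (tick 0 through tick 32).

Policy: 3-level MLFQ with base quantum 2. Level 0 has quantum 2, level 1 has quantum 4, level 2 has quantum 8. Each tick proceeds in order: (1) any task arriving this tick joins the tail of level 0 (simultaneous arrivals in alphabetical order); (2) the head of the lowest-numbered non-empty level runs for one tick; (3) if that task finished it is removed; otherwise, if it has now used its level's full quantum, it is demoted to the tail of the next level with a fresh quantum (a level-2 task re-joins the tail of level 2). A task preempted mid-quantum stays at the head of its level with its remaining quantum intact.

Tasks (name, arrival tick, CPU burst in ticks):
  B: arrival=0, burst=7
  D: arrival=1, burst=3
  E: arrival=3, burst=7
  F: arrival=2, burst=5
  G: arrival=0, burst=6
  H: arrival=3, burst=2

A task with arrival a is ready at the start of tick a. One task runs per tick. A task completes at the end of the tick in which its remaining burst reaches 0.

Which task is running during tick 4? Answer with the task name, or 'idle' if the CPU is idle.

t=0: L0/L1/L2 = BG/-/- → run B
t=1: L0/L1/L2 = BGD/-/- → run B
t=2: L0/L1/L2 = GDF/B/- → run G
t=3: L0/L1/L2 = GDFEH/B/- → run G
t=4: L0/L1/L2 = DFEH/BG/- → run D
t=5: L0/L1/L2 = DFEH/BG/- → run D
t=6: L0/L1/L2 = FEH/BGD/- → run F
t=7: L0/L1/L2 = FEH/BGD/- → run F
t=8: L0/L1/L2 = EH/BGDF/- → run E
t=9: L0/L1/L2 = EH/BGDF/- → run E
t=10: L0/L1/L2 = H/BGDFE/- → run H
t=11: L0/L1/L2 = H/BGDFE/- → run H
t=12: L0/L1/L2 = -/BGDFE/- → run B
t=13: L0/L1/L2 = -/BGDFE/- → run B
t=14: L0/L1/L2 = -/BGDFE/- → run B
t=15: L0/L1/L2 = -/BGDFE/- → run B
t=16: L0/L1/L2 = -/GDFE/B → run G
t=17: L0/L1/L2 = -/GDFE/B → run G
t=18: L0/L1/L2 = -/GDFE/B → run G
t=19: L0/L1/L2 = -/GDFE/B → run G
t=20: L0/L1/L2 = -/DFE/B → run D
t=21: L0/L1/L2 = -/FE/B → run F
t=22: L0/L1/L2 = -/FE/B → run F
t=23: L0/L1/L2 = -/FE/B → run F
t=24: L0/L1/L2 = -/E/B → run E
t=25: L0/L1/L2 = -/E/B → run E
t=26: L0/L1/L2 = -/E/B → run E
t=27: L0/L1/L2 = -/E/B → run E
t=28: L0/L1/L2 = -/-/BE → run B
t=29: L0/L1/L2 = -/-/E → run E
t=30: (idle)
t=31: (idle)
t=32: (idle)

running at tick 4 = D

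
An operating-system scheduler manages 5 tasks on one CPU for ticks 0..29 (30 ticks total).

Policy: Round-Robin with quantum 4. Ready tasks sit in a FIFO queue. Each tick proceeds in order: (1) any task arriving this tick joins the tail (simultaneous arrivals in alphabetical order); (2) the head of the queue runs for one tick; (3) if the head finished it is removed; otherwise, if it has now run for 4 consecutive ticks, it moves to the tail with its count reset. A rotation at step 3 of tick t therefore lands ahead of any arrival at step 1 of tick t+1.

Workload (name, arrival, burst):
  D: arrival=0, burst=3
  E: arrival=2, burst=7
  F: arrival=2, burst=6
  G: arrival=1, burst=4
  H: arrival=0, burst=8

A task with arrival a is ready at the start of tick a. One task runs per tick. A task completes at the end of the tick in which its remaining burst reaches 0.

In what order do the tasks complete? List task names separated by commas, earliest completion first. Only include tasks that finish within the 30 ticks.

t=0: queue=[D,H] q_used=0 → run D
t=1: queue=[D,H,G] q_used=1 → run D
t=2: queue=[D,H,G,E,F] q_used=2 → run D
t=3: queue=[H,G,E,F] q_used=0 → run H
t=4: queue=[H,G,E,F] q_used=1 → run H
t=5: queue=[H,G,E,F] q_used=2 → run H
t=6: queue=[H,G,E,F] q_used=3 → run H
t=7: queue=[G,E,F,H] q_used=0 → run G
t=8: queue=[G,E,F,H] q_used=1 → run G
t=9: queue=[G,E,F,H] q_used=2 → run G
t=10: queue=[G,E,F,H] q_used=3 → run G
t=11: queue=[E,F,H] q_used=0 → run E
t=12: queue=[E,F,H] q_used=1 → run E
t=13: queue=[E,F,H] q_used=2 → run E
t=14: queue=[E,F,H] q_used=3 → run E
t=15: queue=[F,H,E] q_used=0 → run F
t=16: queue=[F,H,E] q_used=1 → run F
t=17: queue=[F,H,E] q_used=2 → run F
t=18: queue=[F,H,E] q_used=3 → run F
t=19: queue=[H,E,F] q_used=0 → run H
t=20: queue=[H,E,F] q_used=1 → run H
t=21: queue=[H,E,F] q_used=2 → run H
t=22: queue=[H,E,F] q_used=3 → run H
t=23: queue=[E,F] q_used=0 → run E
t=24: queue=[E,F] q_used=1 → run E
t=25: queue=[E,F] q_used=2 → run E
t=26: queue=[F] q_used=0 → run F
t=27: queue=[F] q_used=1 → run F
t=28: (idle)
t=29: (idle)

completion order = D, G, H, E, F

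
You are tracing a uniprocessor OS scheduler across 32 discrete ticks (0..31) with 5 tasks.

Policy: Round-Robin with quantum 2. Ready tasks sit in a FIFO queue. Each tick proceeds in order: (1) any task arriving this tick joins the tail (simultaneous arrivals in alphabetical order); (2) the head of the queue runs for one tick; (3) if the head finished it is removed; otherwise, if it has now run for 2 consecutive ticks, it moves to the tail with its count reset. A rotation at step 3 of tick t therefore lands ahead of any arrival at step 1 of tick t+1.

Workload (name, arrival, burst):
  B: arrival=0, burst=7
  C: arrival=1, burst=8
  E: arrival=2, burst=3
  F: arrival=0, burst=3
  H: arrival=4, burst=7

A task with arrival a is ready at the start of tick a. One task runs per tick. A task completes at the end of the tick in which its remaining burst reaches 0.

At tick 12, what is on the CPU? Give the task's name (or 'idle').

running at tick 12 = H

t=0: queue=[B,F] q_used=0 → run B
t=1: queue=[B,F,C] q_used=1 → run B
t=2: queue=[F,C,B,E] q_used=0 → run F
t=3: queue=[F,C,B,E] q_used=1 → run F
t=4: queue=[C,B,E,F,H] q_used=0 → run C
t=5: queue=[C,B,E,F,H] q_used=1 → run C
t=6: queue=[B,E,F,H,C] q_used=0 → run B
t=7: queue=[B,E,F,H,C] q_used=1 → run B
t=8: queue=[E,F,H,C,B] q_used=0 → run E
t=9: queue=[E,F,H,C,B] q_used=1 → run E
t=10: queue=[F,H,C,B,E] q_used=0 → run F
t=11: queue=[H,C,B,E] q_used=0 → run H
t=12: queue=[H,C,B,E] q_used=1 → run H
t=13: queue=[C,B,E,H] q_used=0 → run C
t=14: queue=[C,B,E,H] q_used=1 → run C
t=15: queue=[B,E,H,C] q_used=0 → run B
t=16: queue=[B,E,H,C] q_used=1 → run B
t=17: queue=[E,H,C,B] q_used=0 → run E
t=18: queue=[H,C,B] q_used=0 → run H
t=19: queue=[H,C,B] q_used=1 → run H
t=20: queue=[C,B,H] q_used=0 → run C
t=21: queue=[C,B,H] q_used=1 → run C
t=22: queue=[B,H,C] q_used=0 → run B
t=23: queue=[H,C] q_used=0 → run H
t=24: queue=[H,C] q_used=1 → run H
t=25: queue=[C,H] q_used=0 → run C
t=26: queue=[C,H] q_used=1 → run C
t=27: queue=[H] q_used=0 → run H
t=28: (idle)
t=29: (idle)
t=30: (idle)
t=31: (idle)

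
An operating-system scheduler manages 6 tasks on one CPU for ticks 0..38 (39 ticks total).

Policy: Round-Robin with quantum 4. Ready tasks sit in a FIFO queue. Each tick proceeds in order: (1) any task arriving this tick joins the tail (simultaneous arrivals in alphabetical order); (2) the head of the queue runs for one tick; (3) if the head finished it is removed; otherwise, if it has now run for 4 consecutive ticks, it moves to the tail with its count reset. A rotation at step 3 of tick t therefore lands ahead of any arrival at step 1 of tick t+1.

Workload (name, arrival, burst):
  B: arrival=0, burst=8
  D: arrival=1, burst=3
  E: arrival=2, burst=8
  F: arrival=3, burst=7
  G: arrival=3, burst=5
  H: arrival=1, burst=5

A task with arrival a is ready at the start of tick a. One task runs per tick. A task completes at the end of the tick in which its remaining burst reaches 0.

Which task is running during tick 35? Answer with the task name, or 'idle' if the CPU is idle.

running at tick 35 = G

t=0: queue=[B] q_used=0 → run B
t=1: queue=[B,D,H] q_used=1 → run B
t=2: queue=[B,D,H,E] q_used=2 → run B
t=3: queue=[B,D,H,E,F,G] q_used=3 → run B
t=4: queue=[D,H,E,F,G,B] q_used=0 → run D
t=5: queue=[D,H,E,F,G,B] q_used=1 → run D
t=6: queue=[D,H,E,F,G,B] q_used=2 → run D
t=7: queue=[H,E,F,G,B] q_used=0 → run H
t=8: queue=[H,E,F,G,B] q_used=1 → run H
t=9: queue=[H,E,F,G,B] q_used=2 → run H
t=10: queue=[H,E,F,G,B] q_used=3 → run H
t=11: queue=[E,F,G,B,H] q_used=0 → run E
t=12: queue=[E,F,G,B,H] q_used=1 → run E
t=13: queue=[E,F,G,B,H] q_used=2 → run E
t=14: queue=[E,F,G,B,H] q_used=3 → run E
t=15: queue=[F,G,B,H,E] q_used=0 → run F
t=16: queue=[F,G,B,H,E] q_used=1 → run F
t=17: queue=[F,G,B,H,E] q_used=2 → run F
t=18: queue=[F,G,B,H,E] q_used=3 → run F
t=19: queue=[G,B,H,E,F] q_used=0 → run G
t=20: queue=[G,B,H,E,F] q_used=1 → run G
t=21: queue=[G,B,H,E,F] q_used=2 → run G
t=22: queue=[G,B,H,E,F] q_used=3 → run G
t=23: queue=[B,H,E,F,G] q_used=0 → run B
t=24: queue=[B,H,E,F,G] q_used=1 → run B
t=25: queue=[B,H,E,F,G] q_used=2 → run B
t=26: queue=[B,H,E,F,G] q_used=3 → run B
t=27: queue=[H,E,F,G] q_used=0 → run H
t=28: queue=[E,F,G] q_used=0 → run E
t=29: queue=[E,F,G] q_used=1 → run E
t=30: queue=[E,F,G] q_used=2 → run E
t=31: queue=[E,F,G] q_used=3 → run E
t=32: queue=[F,G] q_used=0 → run F
t=33: queue=[F,G] q_used=1 → run F
t=34: queue=[F,G] q_used=2 → run F
t=35: queue=[G] q_used=0 → run G
t=36: (idle)
t=37: (idle)
t=38: (idle)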